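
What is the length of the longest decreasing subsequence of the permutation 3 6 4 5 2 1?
4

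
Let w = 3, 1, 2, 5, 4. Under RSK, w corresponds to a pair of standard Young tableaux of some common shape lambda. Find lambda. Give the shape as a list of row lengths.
Row-insert each entry into an empty tableau.

After inserting 3: P = [[3]].
After inserting 1: P = [[1], [3]].
After inserting 2: P = [[1, 2], [3]].
After inserting 5: P = [[1, 2, 5], [3]].
After inserting 4: P = [[1, 2, 4], [3, 5]].

The final insertion tableau P = [[1, 2, 4], [3, 5]] has shape [3, 2].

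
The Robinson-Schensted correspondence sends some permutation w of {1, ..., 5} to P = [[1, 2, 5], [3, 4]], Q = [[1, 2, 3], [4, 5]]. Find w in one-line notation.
Reverse RSK: for i = n, n-1, ..., 1, locate i in Q, remove the corresponding corner cell from P, and reverse-bump its entry up through P; the value ejected from row 1 is w(i).

So w = 3 4 5 1 2.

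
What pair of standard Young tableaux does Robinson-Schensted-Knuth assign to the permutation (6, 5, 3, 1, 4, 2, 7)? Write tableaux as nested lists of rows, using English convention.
P = [[1, 2, 7], [3, 4], [5], [6]], Q = [[1, 5, 7], [2, 6], [3], [4]]

Insert each entry of the permutation into P by Schensted row insertion, recording in Q the position of each new cell.

Insert 6: appended to row 1. P = [[6]].
Insert 5: 5 bumps 6 from row 1; 6 starts row 2. P = [[5], [6]].
Insert 3: 3 bumps 5 from row 1; 5 bumps 6 from row 2; 6 starts row 3. P = [[3], [5], [6]].
Insert 1: 1 bumps 3 from row 1; 3 bumps 5 from row 2; 5 bumps 6 from row 3; 6 starts row 4. P = [[1], [3], [5], [6]].
Insert 4: appended to row 1. P = [[1, 4], [3], [5], [6]].
Insert 2: 2 bumps 4 from row 1; 4 appends to row 2. P = [[1, 2], [3, 4], [5], [6]].
Insert 7: appended to row 1. P = [[1, 2, 7], [3, 4], [5], [6]].

So P = [[1, 2, 7], [3, 4], [5], [6]], Q = [[1, 5, 7], [2, 6], [3], [4]].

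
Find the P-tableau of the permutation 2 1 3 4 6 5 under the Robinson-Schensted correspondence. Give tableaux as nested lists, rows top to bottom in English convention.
P = [[1, 3, 4, 5], [2, 6]]

Insert 2: appended to row 1. P = [[2]].
Insert 1: 1 bumps 2 from row 1; 2 starts row 2. P = [[1], [2]].
Insert 3: appended to row 1. P = [[1, 3], [2]].
Insert 4: appended to row 1. P = [[1, 3, 4], [2]].
Insert 6: appended to row 1. P = [[1, 3, 4, 6], [2]].
Insert 5: 5 bumps 6 from row 1; 6 appends to row 2. P = [[1, 3, 4, 5], [2, 6]].

So P = [[1, 3, 4, 5], [2, 6]].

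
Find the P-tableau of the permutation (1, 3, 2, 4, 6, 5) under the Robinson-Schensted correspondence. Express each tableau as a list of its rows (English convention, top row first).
Insert 1: appended to row 1. P = [[1]].
Insert 3: appended to row 1. P = [[1, 3]].
Insert 2: 2 bumps 3 from row 1; 3 starts row 2. P = [[1, 2], [3]].
Insert 4: appended to row 1. P = [[1, 2, 4], [3]].
Insert 6: appended to row 1. P = [[1, 2, 4, 6], [3]].
Insert 5: 5 bumps 6 from row 1; 6 appends to row 2. P = [[1, 2, 4, 5], [3, 6]].

So P = [[1, 2, 4, 5], [3, 6]].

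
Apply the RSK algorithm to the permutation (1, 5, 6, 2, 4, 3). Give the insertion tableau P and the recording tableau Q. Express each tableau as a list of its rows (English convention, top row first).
Insert each entry of the permutation into P by Schensted row insertion, recording in Q the position of each new cell.

Insert 1: appended to row 1. P = [[1]].
Insert 5: appended to row 1. P = [[1, 5]].
Insert 6: appended to row 1. P = [[1, 5, 6]].
Insert 2: 2 bumps 5 from row 1; 5 starts row 2. P = [[1, 2, 6], [5]].
Insert 4: 4 bumps 6 from row 1; 6 appends to row 2. P = [[1, 2, 4], [5, 6]].
Insert 3: 3 bumps 4 from row 1; 4 bumps 5 from row 2; 5 starts row 3. P = [[1, 2, 3], [4, 6], [5]].

So P = [[1, 2, 3], [4, 6], [5]], Q = [[1, 2, 3], [4, 5], [6]].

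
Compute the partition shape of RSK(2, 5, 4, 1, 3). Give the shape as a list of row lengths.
Row-insert each entry into an empty tableau.

After inserting 2: P = [[2]].
After inserting 5: P = [[2, 5]].
After inserting 4: P = [[2, 4], [5]].
After inserting 1: P = [[1, 4], [2], [5]].
After inserting 3: P = [[1, 3], [2, 4], [5]].

The final insertion tableau P = [[1, 3], [2, 4], [5]] has shape [2, 2, 1].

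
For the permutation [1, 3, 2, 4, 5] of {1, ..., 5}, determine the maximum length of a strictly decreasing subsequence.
2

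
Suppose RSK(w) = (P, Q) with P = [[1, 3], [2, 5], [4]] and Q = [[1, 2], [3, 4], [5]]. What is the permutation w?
Reverse the RSK construction: for i from n down to 1, find the cell of Q containing i, remove the entry at that cell from P, and reverse-bump it up through P; the value ejected from row 1 is w(i).

Step i=5: Q has 5 at row 3, column 1; remove 4 from row 3 of P and reverse-bump: 4 enters row 2 and ejects 2; 2 enters row 1 and ejects 1. So w(5) = 1. P is now [[2, 3], [4, 5]].
Step i=4: Q has 4 at row 2, column 2; remove 5 from row 2 of P and reverse-bump: 5 enters row 1 and ejects 3. So w(4) = 3. P is now [[2, 5], [4]].
Step i=3: Q has 3 at row 2, column 1; remove 4 from row 2 of P and reverse-bump: 4 enters row 1 and ejects 2. So w(3) = 2. P is now [[4, 5]].
Step i=2: Q has 2 at row 1, column 2; remove that cell from P, ejecting 5. So w(2) = 5. P is now [[4]].
Step i=1: Q has 1 at row 1, column 1; remove that cell from P, ejecting 4. So w(1) = 4. P is now [].

So w = 4 5 2 3 1.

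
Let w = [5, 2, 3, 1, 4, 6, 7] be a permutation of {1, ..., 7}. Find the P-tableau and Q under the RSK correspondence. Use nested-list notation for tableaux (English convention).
P = [[1, 3, 4, 6, 7], [2], [5]], Q = [[1, 3, 5, 6, 7], [2], [4]]

Insert each entry of the permutation into P by Schensted row insertion, recording in Q the position of each new cell.

After inserting 5: P = [[5]].
After inserting 2: P = [[2], [5]].
After inserting 3: P = [[2, 3], [5]].
After inserting 1: P = [[1, 3], [2], [5]].
After inserting 4: P = [[1, 3, 4], [2], [5]].
After inserting 6: P = [[1, 3, 4, 6], [2], [5]].
After inserting 7: P = [[1, 3, 4, 6, 7], [2], [5]].

So P = [[1, 3, 4, 6, 7], [2], [5]], Q = [[1, 3, 5, 6, 7], [2], [4]].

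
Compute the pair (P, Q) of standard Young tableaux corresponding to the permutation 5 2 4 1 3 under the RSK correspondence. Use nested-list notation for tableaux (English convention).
Insert each entry of the permutation into P by Schensted row insertion, recording in Q the position of each new cell.

Insert 5: appended to row 1. P = [[5]], Q = [[1]].
Insert 2: 2 bumps 5 from row 1; 5 starts row 2. P = [[2], [5]], Q = [[1], [2]].
Insert 4: appended to row 1. P = [[2, 4], [5]], Q = [[1, 3], [2]].
Insert 1: 1 bumps 2 from row 1; 2 bumps 5 from row 2; 5 starts row 3. P = [[1, 4], [2], [5]], Q = [[1, 3], [2], [4]].
Insert 3: 3 bumps 4 from row 1; 4 appends to row 2. P = [[1, 3], [2, 4], [5]], Q = [[1, 3], [2, 5], [4]].

So P = [[1, 3], [2, 4], [5]], Q = [[1, 3], [2, 5], [4]].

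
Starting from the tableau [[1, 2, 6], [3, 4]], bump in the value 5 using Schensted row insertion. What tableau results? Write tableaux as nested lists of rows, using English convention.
[[1, 2, 5], [3, 4, 6]]

In row 1, 5 replaces 6 (the leftmost entry greater than 5); 6 is bumped to row 2. 6 is appended to row 2. The new tableau is [[1, 2, 5], [3, 4, 6]].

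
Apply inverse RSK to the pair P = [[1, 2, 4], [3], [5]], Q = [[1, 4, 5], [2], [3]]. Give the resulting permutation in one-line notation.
5 3 1 2 4

Reverse RSK: for i = n, n-1, ..., 1, locate i in Q, remove the corresponding corner cell from P, and reverse-bump its entry up through P; the value ejected from row 1 is w(i).

So w = 5 3 1 2 4.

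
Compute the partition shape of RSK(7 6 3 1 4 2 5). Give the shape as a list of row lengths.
RSK row insertion gives P = [[1, 2, 5], [3, 4], [6], [7]], which has shape [3, 2, 1, 1].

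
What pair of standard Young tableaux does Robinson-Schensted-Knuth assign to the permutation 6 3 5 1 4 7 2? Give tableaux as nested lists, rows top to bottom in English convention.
Insert each entry of the permutation into P by Schensted row insertion, recording in Q the position of each new cell.

Insert 6: appended to row 1. P = [[6]], Q = [[1]].
Insert 3: 3 bumps 6 from row 1; 6 starts row 2. P = [[3], [6]], Q = [[1], [2]].
Insert 5: appended to row 1. P = [[3, 5], [6]], Q = [[1, 3], [2]].
Insert 1: 1 bumps 3 from row 1; 3 bumps 6 from row 2; 6 starts row 3. P = [[1, 5], [3], [6]], Q = [[1, 3], [2], [4]].
Insert 4: 4 bumps 5 from row 1; 5 appends to row 2. P = [[1, 4], [3, 5], [6]], Q = [[1, 3], [2, 5], [4]].
Insert 7: appended to row 1. P = [[1, 4, 7], [3, 5], [6]], Q = [[1, 3, 6], [2, 5], [4]].
Insert 2: 2 bumps 4 from row 1; 4 bumps 5 from row 2; 5 bumps 6 from row 3; 6 starts row 4. P = [[1, 2, 7], [3, 4], [5], [6]], Q = [[1, 3, 6], [2, 5], [4], [7]].

So P = [[1, 2, 7], [3, 4], [5], [6]], Q = [[1, 3, 6], [2, 5], [4], [7]].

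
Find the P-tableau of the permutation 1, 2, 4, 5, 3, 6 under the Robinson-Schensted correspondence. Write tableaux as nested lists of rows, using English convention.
After inserting 1: P = [[1]].
After inserting 2: P = [[1, 2]].
After inserting 4: P = [[1, 2, 4]].
After inserting 5: P = [[1, 2, 4, 5]].
After inserting 3: P = [[1, 2, 3, 5], [4]].
After inserting 6: P = [[1, 2, 3, 5, 6], [4]].

So P = [[1, 2, 3, 5, 6], [4]].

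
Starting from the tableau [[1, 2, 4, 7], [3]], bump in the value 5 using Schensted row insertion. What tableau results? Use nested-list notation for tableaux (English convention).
[[1, 2, 4, 5], [3, 7]]

In row 1, 5 replaces 7 (the leftmost entry greater than 5); 7 is bumped to row 2. 7 is appended to row 2. The new tableau is [[1, 2, 4, 5], [3, 7]].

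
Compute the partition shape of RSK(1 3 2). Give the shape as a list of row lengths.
Row-insert each entry into an empty tableau.

After inserting 1: P = [[1]].
After inserting 3: P = [[1, 3]].
After inserting 2: P = [[1, 2], [3]].

The final insertion tableau P = [[1, 2], [3]] has shape [2, 1].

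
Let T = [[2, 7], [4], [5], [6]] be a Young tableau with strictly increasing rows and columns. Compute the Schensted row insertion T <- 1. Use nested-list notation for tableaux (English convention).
[[1, 7], [2], [4], [5], [6]]

In row 1, 1 replaces 2 (the leftmost entry greater than 1); 2 is bumped to row 2. In row 2, 2 replaces 4 (the leftmost entry greater than 2); 4 is bumped to row 3. In row 3, 4 replaces 5 (the leftmost entry greater than 4); 5 is bumped to row 4. In row 4, 5 replaces 6 (the leftmost entry greater than 5); 6 is bumped to row 5. 6 starts a new row 5. The new tableau is [[1, 7], [2], [4], [5], [6]].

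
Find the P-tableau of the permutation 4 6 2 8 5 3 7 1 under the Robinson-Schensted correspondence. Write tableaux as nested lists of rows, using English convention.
Insert 4: appended to row 1. P = [[4]].
Insert 6: appended to row 1. P = [[4, 6]].
Insert 2: 2 bumps 4 from row 1; 4 starts row 2. P = [[2, 6], [4]].
Insert 8: appended to row 1. P = [[2, 6, 8], [4]].
Insert 5: 5 bumps 6 from row 1; 6 appends to row 2. P = [[2, 5, 8], [4, 6]].
Insert 3: 3 bumps 5 from row 1; 5 bumps 6 from row 2; 6 starts row 3. P = [[2, 3, 8], [4, 5], [6]].
Insert 7: 7 bumps 8 from row 1; 8 appends to row 2. P = [[2, 3, 7], [4, 5, 8], [6]].
Insert 1: 1 bumps 2 from row 1; 2 bumps 4 from row 2; 4 bumps 6 from row 3; 6 starts row 4. P = [[1, 3, 7], [2, 5, 8], [4], [6]].

So P = [[1, 3, 7], [2, 5, 8], [4], [6]].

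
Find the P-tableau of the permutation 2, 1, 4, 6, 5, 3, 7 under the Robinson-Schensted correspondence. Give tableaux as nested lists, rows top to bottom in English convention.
P = [[1, 3, 5, 7], [2, 4], [6]]

Insert 2: appended to row 1. P = [[2]].
Insert 1: 1 bumps 2 from row 1; 2 starts row 2. P = [[1], [2]].
Insert 4: appended to row 1. P = [[1, 4], [2]].
Insert 6: appended to row 1. P = [[1, 4, 6], [2]].
Insert 5: 5 bumps 6 from row 1; 6 appends to row 2. P = [[1, 4, 5], [2, 6]].
Insert 3: 3 bumps 4 from row 1; 4 bumps 6 from row 2; 6 starts row 3. P = [[1, 3, 5], [2, 4], [6]].
Insert 7: appended to row 1. P = [[1, 3, 5, 7], [2, 4], [6]].

So P = [[1, 3, 5, 7], [2, 4], [6]].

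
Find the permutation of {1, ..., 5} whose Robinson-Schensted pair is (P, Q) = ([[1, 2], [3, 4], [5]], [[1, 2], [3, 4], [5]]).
Reverse the RSK construction: for i from n down to 1, find the cell of Q containing i, remove the entry at that cell from P, and reverse-bump it up through P; the value ejected from row 1 is w(i).

Step i=5: Q has 5 at row 3, column 1; remove 5 from row 3 of P and reverse-bump: 5 enters row 2 and ejects 4; 4 enters row 1 and ejects 2. So w(5) = 2. P is now [[1, 4], [3, 5]].
Step i=4: Q has 4 at row 2, column 2; remove 5 from row 2 of P and reverse-bump: 5 enters row 1 and ejects 4. So w(4) = 4. P is now [[1, 5], [3]].
Step i=3: Q has 3 at row 2, column 1; remove 3 from row 2 of P and reverse-bump: 3 enters row 1 and ejects 1. So w(3) = 1. P is now [[3, 5]].
Step i=2: Q has 2 at row 1, column 2; remove that cell from P, ejecting 5. So w(2) = 5. P is now [[3]].
Step i=1: Q has 1 at row 1, column 1; remove that cell from P, ejecting 3. So w(1) = 3. P is now [].

So w = 3 5 1 4 2.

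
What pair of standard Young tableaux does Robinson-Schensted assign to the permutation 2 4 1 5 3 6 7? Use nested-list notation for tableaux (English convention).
Insert each entry of the permutation into P by Schensted row insertion, recording in Q the position of each new cell.

Insert 2: appended to row 1. P = [[2]].
Insert 4: appended to row 1. P = [[2, 4]].
Insert 1: 1 bumps 2 from row 1; 2 starts row 2. P = [[1, 4], [2]].
Insert 5: appended to row 1. P = [[1, 4, 5], [2]].
Insert 3: 3 bumps 4 from row 1; 4 appends to row 2. P = [[1, 3, 5], [2, 4]].
Insert 6: appended to row 1. P = [[1, 3, 5, 6], [2, 4]].
Insert 7: appended to row 1. P = [[1, 3, 5, 6, 7], [2, 4]].

So P = [[1, 3, 5, 6, 7], [2, 4]], Q = [[1, 2, 4, 6, 7], [3, 5]].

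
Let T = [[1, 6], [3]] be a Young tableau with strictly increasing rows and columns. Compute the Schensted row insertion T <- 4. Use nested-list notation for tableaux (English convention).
[[1, 4], [3, 6]]

In row 1, 4 replaces 6 (the leftmost entry greater than 4); 6 is bumped to row 2. 6 is appended to row 2. The new tableau is [[1, 4], [3, 6]].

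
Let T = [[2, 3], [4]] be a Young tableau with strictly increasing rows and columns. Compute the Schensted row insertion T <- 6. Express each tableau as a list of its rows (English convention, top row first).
6 is larger than every entry of row 1, so it is appended to row 1. The new tableau is [[2, 3, 6], [4]].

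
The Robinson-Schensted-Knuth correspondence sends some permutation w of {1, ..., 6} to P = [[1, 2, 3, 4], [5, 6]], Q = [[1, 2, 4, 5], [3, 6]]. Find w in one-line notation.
Reverse the RSK construction: for i from n down to 1, find the cell of Q containing i, remove the entry at that cell from P, and reverse-bump it up through P; the value ejected from row 1 is w(i).

Step i=6: Q has 6 at row 2, column 2; remove 6 from row 2 of P and reverse-bump: 6 enters row 1 and ejects 4. So w(6) = 4. P is now [[1, 2, 3, 6], [5]].
Step i=5: Q has 5 at row 1, column 4; remove that cell from P, ejecting 6. So w(5) = 6. P is now [[1, 2, 3], [5]].
Step i=4: Q has 4 at row 1, column 3; remove that cell from P, ejecting 3. So w(4) = 3. P is now [[1, 2], [5]].
Step i=3: Q has 3 at row 2, column 1; remove 5 from row 2 of P and reverse-bump: 5 enters row 1 and ejects 2. So w(3) = 2. P is now [[1, 5]].
Step i=2: Q has 2 at row 1, column 2; remove that cell from P, ejecting 5. So w(2) = 5. P is now [[1]].
Step i=1: Q has 1 at row 1, column 1; remove that cell from P, ejecting 1. So w(1) = 1. P is now [].

So w = 1 5 2 3 6 4.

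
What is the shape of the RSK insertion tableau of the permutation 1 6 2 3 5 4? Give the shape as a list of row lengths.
[4, 1, 1]

Row-insert each entry into an empty tableau.

After inserting 1: P = [[1]].
After inserting 6: P = [[1, 6]].
After inserting 2: P = [[1, 2], [6]].
After inserting 3: P = [[1, 2, 3], [6]].
After inserting 5: P = [[1, 2, 3, 5], [6]].
After inserting 4: P = [[1, 2, 3, 4], [5], [6]].

The final insertion tableau P = [[1, 2, 3, 4], [5], [6]] has shape [4, 1, 1].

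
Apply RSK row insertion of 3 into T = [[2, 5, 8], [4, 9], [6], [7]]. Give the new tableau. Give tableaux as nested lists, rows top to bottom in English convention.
[[2, 3, 8], [4, 5], [6, 9], [7]]

In row 1, 3 replaces 5 (the leftmost entry greater than 3); 5 is bumped to row 2. In row 2, 5 replaces 9 (the leftmost entry greater than 5); 9 is bumped to row 3. 9 is appended to row 3. The new tableau is [[2, 3, 8], [4, 5], [6, 9], [7]].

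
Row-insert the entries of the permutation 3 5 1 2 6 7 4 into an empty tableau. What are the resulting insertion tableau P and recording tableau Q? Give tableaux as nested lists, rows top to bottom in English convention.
Insert each entry of the permutation into P by Schensted row insertion, recording in Q the position of each new cell.

After inserting 3: P = [[3]].
After inserting 5: P = [[3, 5]].
After inserting 1: P = [[1, 5], [3]].
After inserting 2: P = [[1, 2], [3, 5]].
After inserting 6: P = [[1, 2, 6], [3, 5]].
After inserting 7: P = [[1, 2, 6, 7], [3, 5]].
After inserting 4: P = [[1, 2, 4, 7], [3, 5, 6]].

So P = [[1, 2, 4, 7], [3, 5, 6]], Q = [[1, 2, 5, 6], [3, 4, 7]].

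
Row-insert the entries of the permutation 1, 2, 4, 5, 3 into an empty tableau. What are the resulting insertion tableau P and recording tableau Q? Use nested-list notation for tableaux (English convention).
Insert each entry of the permutation into P by Schensted row insertion, recording in Q the position of each new cell.

After inserting 1: P = [[1]].
After inserting 2: P = [[1, 2]].
After inserting 4: P = [[1, 2, 4]].
After inserting 5: P = [[1, 2, 4, 5]].
After inserting 3: P = [[1, 2, 3, 5], [4]].

So P = [[1, 2, 3, 5], [4]], Q = [[1, 2, 3, 4], [5]].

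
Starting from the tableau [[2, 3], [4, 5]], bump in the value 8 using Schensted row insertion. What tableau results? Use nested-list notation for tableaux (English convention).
[[2, 3, 8], [4, 5]]

8 is larger than every entry of row 1, so it is appended to row 1. The new tableau is [[2, 3, 8], [4, 5]].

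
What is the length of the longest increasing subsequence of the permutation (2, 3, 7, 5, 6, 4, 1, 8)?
5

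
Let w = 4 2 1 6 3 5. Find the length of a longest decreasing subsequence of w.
3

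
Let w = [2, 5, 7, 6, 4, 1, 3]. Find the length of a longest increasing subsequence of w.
3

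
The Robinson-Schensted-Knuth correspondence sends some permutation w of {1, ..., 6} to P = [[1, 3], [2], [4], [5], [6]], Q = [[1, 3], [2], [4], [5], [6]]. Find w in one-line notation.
Reverse the RSK construction: for i from n down to 1, find the cell of Q containing i, remove the entry at that cell from P, and reverse-bump it up through P; the value ejected from row 1 is w(i).

Step i=6: Q has 6 at row 5, column 1; remove 6 from row 5 of P and reverse-bump: 6 enters row 4 and ejects 5; 5 enters row 3 and ejects 4; 4 enters row 2 and ejects 2; 2 enters row 1 and ejects 1. So w(6) = 1. P is now [[2, 3], [4], [5], [6]].
Step i=5: Q has 5 at row 4, column 1; remove 6 from row 4 of P and reverse-bump: 6 enters row 3 and ejects 5; 5 enters row 2 and ejects 4; 4 enters row 1 and ejects 3. So w(5) = 3. P is now [[2, 4], [5], [6]].
Step i=4: Q has 4 at row 3, column 1; remove 6 from row 3 of P and reverse-bump: 6 enters row 2 and ejects 5; 5 enters row 1 and ejects 4. So w(4) = 4. P is now [[2, 5], [6]].
Step i=3: Q has 3 at row 1, column 2; remove that cell from P, ejecting 5. So w(3) = 5. P is now [[2], [6]].
Step i=2: Q has 2 at row 2, column 1; remove 6 from row 2 of P and reverse-bump: 6 enters row 1 and ejects 2. So w(2) = 2. P is now [[6]].
Step i=1: Q has 1 at row 1, column 1; remove that cell from P, ejecting 6. So w(1) = 6. P is now [].

So w = 6 2 5 4 3 1.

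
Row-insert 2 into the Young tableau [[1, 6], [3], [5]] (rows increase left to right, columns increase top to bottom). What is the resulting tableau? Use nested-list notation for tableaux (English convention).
[[1, 2], [3, 6], [5]]

In row 1, 2 replaces 6 (the leftmost entry greater than 2); 6 is bumped to row 2. 6 is appended to row 2. The new tableau is [[1, 2], [3, 6], [5]].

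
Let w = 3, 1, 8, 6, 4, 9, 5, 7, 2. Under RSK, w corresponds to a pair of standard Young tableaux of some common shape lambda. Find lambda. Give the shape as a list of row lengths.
Row-insert each entry into an empty tableau.

After inserting 3: P = [[3]].
After inserting 1: P = [[1], [3]].
After inserting 8: P = [[1, 8], [3]].
After inserting 6: P = [[1, 6], [3, 8]].
After inserting 4: P = [[1, 4], [3, 6], [8]].
After inserting 9: P = [[1, 4, 9], [3, 6], [8]].
After inserting 5: P = [[1, 4, 5], [3, 6, 9], [8]].
After inserting 7: P = [[1, 4, 5, 7], [3, 6, 9], [8]].
After inserting 2: P = [[1, 2, 5, 7], [3, 4, 9], [6], [8]].

The final insertion tableau P = [[1, 2, 5, 7], [3, 4, 9], [6], [8]] has shape [4, 3, 1, 1].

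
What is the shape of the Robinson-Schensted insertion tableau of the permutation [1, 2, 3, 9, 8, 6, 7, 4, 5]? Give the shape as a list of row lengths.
[5, 2, 1, 1]

Row-insert each entry into an empty tableau.

After inserting 1: P = [[1]].
After inserting 2: P = [[1, 2]].
After inserting 3: P = [[1, 2, 3]].
After inserting 9: P = [[1, 2, 3, 9]].
After inserting 8: P = [[1, 2, 3, 8], [9]].
After inserting 6: P = [[1, 2, 3, 6], [8], [9]].
After inserting 7: P = [[1, 2, 3, 6, 7], [8], [9]].
After inserting 4: P = [[1, 2, 3, 4, 7], [6], [8], [9]].
After inserting 5: P = [[1, 2, 3, 4, 5], [6, 7], [8], [9]].

The final insertion tableau P = [[1, 2, 3, 4, 5], [6, 7], [8], [9]] has shape [5, 2, 1, 1].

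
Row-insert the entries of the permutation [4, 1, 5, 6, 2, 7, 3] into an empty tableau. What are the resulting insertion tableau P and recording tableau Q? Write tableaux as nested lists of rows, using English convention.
Insert each entry of the permutation into P by Schensted row insertion, recording in Q the position of each new cell.

Insert 4: appended to row 1. P = [[4]], Q = [[1]].
Insert 1: 1 bumps 4 from row 1; 4 starts row 2. P = [[1], [4]], Q = [[1], [2]].
Insert 5: appended to row 1. P = [[1, 5], [4]], Q = [[1, 3], [2]].
Insert 6: appended to row 1. P = [[1, 5, 6], [4]], Q = [[1, 3, 4], [2]].
Insert 2: 2 bumps 5 from row 1; 5 appends to row 2. P = [[1, 2, 6], [4, 5]], Q = [[1, 3, 4], [2, 5]].
Insert 7: appended to row 1. P = [[1, 2, 6, 7], [4, 5]], Q = [[1, 3, 4, 6], [2, 5]].
Insert 3: 3 bumps 6 from row 1; 6 appends to row 2. P = [[1, 2, 3, 7], [4, 5, 6]], Q = [[1, 3, 4, 6], [2, 5, 7]].

So P = [[1, 2, 3, 7], [4, 5, 6]], Q = [[1, 3, 4, 6], [2, 5, 7]].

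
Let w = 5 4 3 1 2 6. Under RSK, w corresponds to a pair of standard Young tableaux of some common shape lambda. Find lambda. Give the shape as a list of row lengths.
Row-insert each entry into an empty tableau.

After inserting 5: P = [[5]].
After inserting 4: P = [[4], [5]].
After inserting 3: P = [[3], [4], [5]].
After inserting 1: P = [[1], [3], [4], [5]].
After inserting 2: P = [[1, 2], [3], [4], [5]].
After inserting 6: P = [[1, 2, 6], [3], [4], [5]].

The final insertion tableau P = [[1, 2, 6], [3], [4], [5]] has shape [3, 1, 1, 1].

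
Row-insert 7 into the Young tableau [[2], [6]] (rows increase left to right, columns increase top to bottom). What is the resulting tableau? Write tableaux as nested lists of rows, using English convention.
[[2, 7], [6]]

7 is larger than every entry of row 1, so it is appended to row 1. The new tableau is [[2, 7], [6]].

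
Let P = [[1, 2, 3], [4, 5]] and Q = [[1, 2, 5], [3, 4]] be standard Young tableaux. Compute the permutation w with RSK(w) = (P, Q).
Reverse the RSK construction: for i from n down to 1, find the cell of Q containing i, remove the entry at that cell from P, and reverse-bump it up through P; the value ejected from row 1 is w(i).

Step i=5: Q has 5 at row 1, column 3; remove that cell from P, ejecting 3. So w(5) = 3. P is now [[1, 2], [4, 5]].
Step i=4: Q has 4 at row 2, column 2; remove 5 from row 2 of P and reverse-bump: 5 enters row 1 and ejects 2. So w(4) = 2. P is now [[1, 5], [4]].
Step i=3: Q has 3 at row 2, column 1; remove 4 from row 2 of P and reverse-bump: 4 enters row 1 and ejects 1. So w(3) = 1. P is now [[4, 5]].
Step i=2: Q has 2 at row 1, column 2; remove that cell from P, ejecting 5. So w(2) = 5. P is now [[4]].
Step i=1: Q has 1 at row 1, column 1; remove that cell from P, ejecting 4. So w(1) = 4. P is now [].

So w = 4 5 1 2 3.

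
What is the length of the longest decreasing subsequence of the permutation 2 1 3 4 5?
2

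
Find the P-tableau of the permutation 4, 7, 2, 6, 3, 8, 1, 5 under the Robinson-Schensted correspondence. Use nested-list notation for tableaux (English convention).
P = [[1, 3, 5], [2, 6, 8], [4], [7]]

Insert 4: appended to row 1. P = [[4]].
Insert 7: appended to row 1. P = [[4, 7]].
Insert 2: 2 bumps 4 from row 1; 4 starts row 2. P = [[2, 7], [4]].
Insert 6: 6 bumps 7 from row 1; 7 appends to row 2. P = [[2, 6], [4, 7]].
Insert 3: 3 bumps 6 from row 1; 6 bumps 7 from row 2; 7 starts row 3. P = [[2, 3], [4, 6], [7]].
Insert 8: appended to row 1. P = [[2, 3, 8], [4, 6], [7]].
Insert 1: 1 bumps 2 from row 1; 2 bumps 4 from row 2; 4 bumps 7 from row 3; 7 starts row 4. P = [[1, 3, 8], [2, 6], [4], [7]].
Insert 5: 5 bumps 8 from row 1; 8 appends to row 2. P = [[1, 3, 5], [2, 6, 8], [4], [7]].

So P = [[1, 3, 5], [2, 6, 8], [4], [7]].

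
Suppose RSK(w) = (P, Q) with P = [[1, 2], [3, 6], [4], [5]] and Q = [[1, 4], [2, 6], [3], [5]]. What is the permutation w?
Reverse RSK: for i = n, n-1, ..., 1, locate i in Q, remove the corresponding corner cell from P, and reverse-bump its entry up through P; the value ejected from row 1 is w(i).

So w = 5 4 3 6 1 2.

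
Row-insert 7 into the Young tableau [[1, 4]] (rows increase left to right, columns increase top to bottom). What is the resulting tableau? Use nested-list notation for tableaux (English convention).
[[1, 4, 7]]

7 is larger than every entry of row 1, so it is appended to row 1. The new tableau is [[1, 4, 7]].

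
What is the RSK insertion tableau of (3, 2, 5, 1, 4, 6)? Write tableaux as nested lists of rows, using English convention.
After inserting 3: P = [[3]].
After inserting 2: P = [[2], [3]].
After inserting 5: P = [[2, 5], [3]].
After inserting 1: P = [[1, 5], [2], [3]].
After inserting 4: P = [[1, 4], [2, 5], [3]].
After inserting 6: P = [[1, 4, 6], [2, 5], [3]].

So P = [[1, 4, 6], [2, 5], [3]].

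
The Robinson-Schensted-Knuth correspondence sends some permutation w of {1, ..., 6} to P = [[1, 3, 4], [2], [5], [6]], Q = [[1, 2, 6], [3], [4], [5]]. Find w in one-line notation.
Reverse the RSK construction: for i from n down to 1, find the cell of Q containing i, remove the entry at that cell from P, and reverse-bump it up through P; the value ejected from row 1 is w(i).

Step i=6: Q has 6 at row 1, column 3; remove that cell from P, ejecting 4. So w(6) = 4. P is now [[1, 3], [2], [5], [6]].
Step i=5: Q has 5 at row 4, column 1; remove 6 from row 4 of P and reverse-bump: 6 enters row 3 and ejects 5; 5 enters row 2 and ejects 2; 2 enters row 1 and ejects 1. So w(5) = 1. P is now [[2, 3], [5], [6]].
Step i=4: Q has 4 at row 3, column 1; remove 6 from row 3 of P and reverse-bump: 6 enters row 2 and ejects 5; 5 enters row 1 and ejects 3. So w(4) = 3. P is now [[2, 5], [6]].
Step i=3: Q has 3 at row 2, column 1; remove 6 from row 2 of P and reverse-bump: 6 enters row 1 and ejects 5. So w(3) = 5. P is now [[2, 6]].
Step i=2: Q has 2 at row 1, column 2; remove that cell from P, ejecting 6. So w(2) = 6. P is now [[2]].
Step i=1: Q has 1 at row 1, column 1; remove that cell from P, ejecting 2. So w(1) = 2. P is now [].

So w = 2 6 5 3 1 4.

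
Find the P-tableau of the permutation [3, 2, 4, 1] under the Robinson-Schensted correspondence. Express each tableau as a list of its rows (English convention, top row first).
P = [[1, 4], [2], [3]]

Insert 3: appended to row 1. P = [[3]].
Insert 2: 2 bumps 3 from row 1; 3 starts row 2. P = [[2], [3]].
Insert 4: appended to row 1. P = [[2, 4], [3]].
Insert 1: 1 bumps 2 from row 1; 2 bumps 3 from row 2; 3 starts row 3. P = [[1, 4], [2], [3]].

So P = [[1, 4], [2], [3]].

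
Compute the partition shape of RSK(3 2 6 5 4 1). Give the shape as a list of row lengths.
[2, 2, 1, 1]

Row-insert each entry into an empty tableau.

After inserting 3: P = [[3]].
After inserting 2: P = [[2], [3]].
After inserting 6: P = [[2, 6], [3]].
After inserting 5: P = [[2, 5], [3, 6]].
After inserting 4: P = [[2, 4], [3, 5], [6]].
After inserting 1: P = [[1, 4], [2, 5], [3], [6]].

The final insertion tableau P = [[1, 4], [2, 5], [3], [6]] has shape [2, 2, 1, 1].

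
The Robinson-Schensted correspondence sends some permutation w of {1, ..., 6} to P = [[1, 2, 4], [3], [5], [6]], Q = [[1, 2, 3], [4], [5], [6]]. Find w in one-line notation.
Reverse the RSK construction: for i from n down to 1, find the cell of Q containing i, remove the entry at that cell from P, and reverse-bump it up through P; the value ejected from row 1 is w(i).

Step i=6: Q has 6 at row 4, column 1; remove 6 from row 4 of P and reverse-bump: 6 enters row 3 and ejects 5; 5 enters row 2 and ejects 3; 3 enters row 1 and ejects 2. So w(6) = 2. P is now [[1, 3, 4], [5], [6]].
Step i=5: Q has 5 at row 3, column 1; remove 6 from row 3 of P and reverse-bump: 6 enters row 2 and ejects 5; 5 enters row 1 and ejects 4. So w(5) = 4. P is now [[1, 3, 5], [6]].
Step i=4: Q has 4 at row 2, column 1; remove 6 from row 2 of P and reverse-bump: 6 enters row 1 and ejects 5. So w(4) = 5. P is now [[1, 3, 6]].
Step i=3: Q has 3 at row 1, column 3; remove that cell from P, ejecting 6. So w(3) = 6. P is now [[1, 3]].
Step i=2: Q has 2 at row 1, column 2; remove that cell from P, ejecting 3. So w(2) = 3. P is now [[1]].
Step i=1: Q has 1 at row 1, column 1; remove that cell from P, ejecting 1. So w(1) = 1. P is now [].

So w = 1 3 6 5 4 2.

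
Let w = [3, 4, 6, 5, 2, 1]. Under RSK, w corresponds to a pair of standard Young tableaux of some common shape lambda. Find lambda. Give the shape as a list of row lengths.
[3, 1, 1, 1]

Row-insert each entry into an empty tableau.

After inserting 3: P = [[3]].
After inserting 4: P = [[3, 4]].
After inserting 6: P = [[3, 4, 6]].
After inserting 5: P = [[3, 4, 5], [6]].
After inserting 2: P = [[2, 4, 5], [3], [6]].
After inserting 1: P = [[1, 4, 5], [2], [3], [6]].

The final insertion tableau P = [[1, 4, 5], [2], [3], [6]] has shape [3, 1, 1, 1].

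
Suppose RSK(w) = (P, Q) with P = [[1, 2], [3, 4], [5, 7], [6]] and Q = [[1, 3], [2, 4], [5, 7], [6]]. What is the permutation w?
6 3 7 5 4 1 2

Reverse the RSK construction: for i from n down to 1, find the cell of Q containing i, remove the entry at that cell from P, and reverse-bump it up through P; the value ejected from row 1 is w(i).

Step i=7: Q has 7 at row 3, column 2; remove 7 from row 3 of P and reverse-bump: 7 enters row 2 and ejects 4; 4 enters row 1 and ejects 2. So w(7) = 2. P is now [[1, 4], [3, 7], [5], [6]].
Step i=6: Q has 6 at row 4, column 1; remove 6 from row 4 of P and reverse-bump: 6 enters row 3 and ejects 5; 5 enters row 2 and ejects 3; 3 enters row 1 and ejects 1. So w(6) = 1. P is now [[3, 4], [5, 7], [6]].
Step i=5: Q has 5 at row 3, column 1; remove 6 from row 3 of P and reverse-bump: 6 enters row 2 and ejects 5; 5 enters row 1 and ejects 4. So w(5) = 4. P is now [[3, 5], [6, 7]].
Step i=4: Q has 4 at row 2, column 2; remove 7 from row 2 of P and reverse-bump: 7 enters row 1 and ejects 5. So w(4) = 5. P is now [[3, 7], [6]].
Step i=3: Q has 3 at row 1, column 2; remove that cell from P, ejecting 7. So w(3) = 7. P is now [[3], [6]].
Step i=2: Q has 2 at row 2, column 1; remove 6 from row 2 of P and reverse-bump: 6 enters row 1 and ejects 3. So w(2) = 3. P is now [[6]].
Step i=1: Q has 1 at row 1, column 1; remove that cell from P, ejecting 6. So w(1) = 6. P is now [].

So w = 6 3 7 5 4 1 2.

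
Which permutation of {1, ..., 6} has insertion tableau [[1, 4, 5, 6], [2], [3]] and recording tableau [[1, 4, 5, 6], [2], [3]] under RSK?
3 2 1 4 5 6

Reverse the RSK construction: for i from n down to 1, find the cell of Q containing i, remove the entry at that cell from P, and reverse-bump it up through P; the value ejected from row 1 is w(i).

Step i=6: Q has 6 at row 1, column 4; remove that cell from P, ejecting 6. So w(6) = 6. P is now [[1, 4, 5], [2], [3]].
Step i=5: Q has 5 at row 1, column 3; remove that cell from P, ejecting 5. So w(5) = 5. P is now [[1, 4], [2], [3]].
Step i=4: Q has 4 at row 1, column 2; remove that cell from P, ejecting 4. So w(4) = 4. P is now [[1], [2], [3]].
Step i=3: Q has 3 at row 3, column 1; remove 3 from row 3 of P and reverse-bump: 3 enters row 2 and ejects 2; 2 enters row 1 and ejects 1. So w(3) = 1. P is now [[2], [3]].
Step i=2: Q has 2 at row 2, column 1; remove 3 from row 2 of P and reverse-bump: 3 enters row 1 and ejects 2. So w(2) = 2. P is now [[3]].
Step i=1: Q has 1 at row 1, column 1; remove that cell from P, ejecting 3. So w(1) = 3. P is now [].

So w = 3 2 1 4 5 6.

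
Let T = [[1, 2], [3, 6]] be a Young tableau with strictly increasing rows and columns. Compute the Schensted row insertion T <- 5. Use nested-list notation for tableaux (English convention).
5 is larger than every entry of row 1, so it is appended to row 1. The new tableau is [[1, 2, 5], [3, 6]].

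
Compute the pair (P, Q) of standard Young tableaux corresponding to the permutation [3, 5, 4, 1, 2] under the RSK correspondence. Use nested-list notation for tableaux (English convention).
P = [[1, 2], [3, 4], [5]], Q = [[1, 2], [3, 5], [4]]

Insert each entry of the permutation into P by Schensted row insertion, recording in Q the position of each new cell.

Insert 3: appended to row 1. P = [[3]].
Insert 5: appended to row 1. P = [[3, 5]].
Insert 4: 4 bumps 5 from row 1; 5 starts row 2. P = [[3, 4], [5]].
Insert 1: 1 bumps 3 from row 1; 3 bumps 5 from row 2; 5 starts row 3. P = [[1, 4], [3], [5]].
Insert 2: 2 bumps 4 from row 1; 4 appends to row 2. P = [[1, 2], [3, 4], [5]].

So P = [[1, 2], [3, 4], [5]], Q = [[1, 2], [3, 5], [4]].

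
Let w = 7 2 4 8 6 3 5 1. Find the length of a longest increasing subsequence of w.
3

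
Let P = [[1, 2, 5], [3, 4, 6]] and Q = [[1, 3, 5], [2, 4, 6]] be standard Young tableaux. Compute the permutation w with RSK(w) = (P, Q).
3 1 4 2 6 5

Reverse the RSK construction: for i from n down to 1, find the cell of Q containing i, remove the entry at that cell from P, and reverse-bump it up through P; the value ejected from row 1 is w(i).

Step i=6: Q has 6 at row 2, column 3; remove 6 from row 2 of P and reverse-bump: 6 enters row 1 and ejects 5. So w(6) = 5. P is now [[1, 2, 6], [3, 4]].
Step i=5: Q has 5 at row 1, column 3; remove that cell from P, ejecting 6. So w(5) = 6. P is now [[1, 2], [3, 4]].
Step i=4: Q has 4 at row 2, column 2; remove 4 from row 2 of P and reverse-bump: 4 enters row 1 and ejects 2. So w(4) = 2. P is now [[1, 4], [3]].
Step i=3: Q has 3 at row 1, column 2; remove that cell from P, ejecting 4. So w(3) = 4. P is now [[1], [3]].
Step i=2: Q has 2 at row 2, column 1; remove 3 from row 2 of P and reverse-bump: 3 enters row 1 and ejects 1. So w(2) = 1. P is now [[3]].
Step i=1: Q has 1 at row 1, column 1; remove that cell from P, ejecting 3. So w(1) = 3. P is now [].

So w = 3 1 4 2 6 5.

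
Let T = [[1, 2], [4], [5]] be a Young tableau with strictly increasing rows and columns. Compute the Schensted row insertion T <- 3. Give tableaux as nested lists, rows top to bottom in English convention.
[[1, 2, 3], [4], [5]]

3 is larger than every entry of row 1, so it is appended to row 1. The new tableau is [[1, 2, 3], [4], [5]].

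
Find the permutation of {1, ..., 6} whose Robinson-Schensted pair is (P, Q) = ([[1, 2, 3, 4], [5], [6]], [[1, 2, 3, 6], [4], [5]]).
1 2 6 5 3 4

Reverse the RSK construction: for i from n down to 1, find the cell of Q containing i, remove the entry at that cell from P, and reverse-bump it up through P; the value ejected from row 1 is w(i).

Step i=6: Q has 6 at row 1, column 4; remove that cell from P, ejecting 4. So w(6) = 4. P is now [[1, 2, 3], [5], [6]].
Step i=5: Q has 5 at row 3, column 1; remove 6 from row 3 of P and reverse-bump: 6 enters row 2 and ejects 5; 5 enters row 1 and ejects 3. So w(5) = 3. P is now [[1, 2, 5], [6]].
Step i=4: Q has 4 at row 2, column 1; remove 6 from row 2 of P and reverse-bump: 6 enters row 1 and ejects 5. So w(4) = 5. P is now [[1, 2, 6]].
Step i=3: Q has 3 at row 1, column 3; remove that cell from P, ejecting 6. So w(3) = 6. P is now [[1, 2]].
Step i=2: Q has 2 at row 1, column 2; remove that cell from P, ejecting 2. So w(2) = 2. P is now [[1]].
Step i=1: Q has 1 at row 1, column 1; remove that cell from P, ejecting 1. So w(1) = 1. P is now [].

So w = 1 2 6 5 3 4.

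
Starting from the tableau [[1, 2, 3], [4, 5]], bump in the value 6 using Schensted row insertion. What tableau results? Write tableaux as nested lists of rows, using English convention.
6 is larger than every entry of row 1, so it is appended to row 1. The new tableau is [[1, 2, 3, 6], [4, 5]].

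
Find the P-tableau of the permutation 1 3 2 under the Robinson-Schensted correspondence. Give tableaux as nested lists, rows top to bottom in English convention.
P = [[1, 2], [3]]

Insert 1: appended to row 1. P = [[1]].
Insert 3: appended to row 1. P = [[1, 3]].
Insert 2: 2 bumps 3 from row 1; 3 starts row 2. P = [[1, 2], [3]].

So P = [[1, 2], [3]].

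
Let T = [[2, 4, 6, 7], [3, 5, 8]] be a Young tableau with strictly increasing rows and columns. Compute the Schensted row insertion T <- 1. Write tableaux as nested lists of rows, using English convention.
In row 1, 1 replaces 2 (the leftmost entry greater than 1); 2 is bumped to row 2. In row 2, 2 replaces 3 (the leftmost entry greater than 2); 3 is bumped to row 3. 3 starts a new row 3. The new tableau is [[1, 4, 6, 7], [2, 5, 8], [3]].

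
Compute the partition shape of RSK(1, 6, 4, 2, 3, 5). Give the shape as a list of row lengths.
Row-insert each entry into an empty tableau.

After inserting 1: P = [[1]].
After inserting 6: P = [[1, 6]].
After inserting 4: P = [[1, 4], [6]].
After inserting 2: P = [[1, 2], [4], [6]].
After inserting 3: P = [[1, 2, 3], [4], [6]].
After inserting 5: P = [[1, 2, 3, 5], [4], [6]].

The final insertion tableau P = [[1, 2, 3, 5], [4], [6]] has shape [4, 1, 1].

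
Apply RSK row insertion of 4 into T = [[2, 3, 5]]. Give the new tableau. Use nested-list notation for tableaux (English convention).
In row 1, 4 replaces 5 (the leftmost entry greater than 4); 5 is bumped to row 2. 5 starts a new row 2. The new tableau is [[2, 3, 4], [5]].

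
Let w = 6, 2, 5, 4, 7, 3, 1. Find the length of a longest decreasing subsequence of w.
5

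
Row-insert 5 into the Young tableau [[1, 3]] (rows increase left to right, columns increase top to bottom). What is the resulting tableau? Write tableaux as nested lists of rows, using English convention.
[[1, 3, 5]]

5 is larger than every entry of row 1, so it is appended to row 1. The new tableau is [[1, 3, 5]].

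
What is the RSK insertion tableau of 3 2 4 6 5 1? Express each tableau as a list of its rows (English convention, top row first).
P = [[1, 4, 5], [2, 6], [3]]

Insert 3: appended to row 1. P = [[3]].
Insert 2: 2 bumps 3 from row 1; 3 starts row 2. P = [[2], [3]].
Insert 4: appended to row 1. P = [[2, 4], [3]].
Insert 6: appended to row 1. P = [[2, 4, 6], [3]].
Insert 5: 5 bumps 6 from row 1; 6 appends to row 2. P = [[2, 4, 5], [3, 6]].
Insert 1: 1 bumps 2 from row 1; 2 bumps 3 from row 2; 3 starts row 3. P = [[1, 4, 5], [2, 6], [3]].

So P = [[1, 4, 5], [2, 6], [3]].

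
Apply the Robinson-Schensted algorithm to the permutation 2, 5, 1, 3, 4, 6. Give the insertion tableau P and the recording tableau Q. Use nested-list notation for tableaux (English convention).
P = [[1, 3, 4, 6], [2, 5]], Q = [[1, 2, 5, 6], [3, 4]]

Insert each entry of the permutation into P by Schensted row insertion, recording in Q the position of each new cell.

Insert 2: appended to row 1. P = [[2]].
Insert 5: appended to row 1. P = [[2, 5]].
Insert 1: 1 bumps 2 from row 1; 2 starts row 2. P = [[1, 5], [2]].
Insert 3: 3 bumps 5 from row 1; 5 appends to row 2. P = [[1, 3], [2, 5]].
Insert 4: appended to row 1. P = [[1, 3, 4], [2, 5]].
Insert 6: appended to row 1. P = [[1, 3, 4, 6], [2, 5]].

So P = [[1, 3, 4, 6], [2, 5]], Q = [[1, 2, 5, 6], [3, 4]].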